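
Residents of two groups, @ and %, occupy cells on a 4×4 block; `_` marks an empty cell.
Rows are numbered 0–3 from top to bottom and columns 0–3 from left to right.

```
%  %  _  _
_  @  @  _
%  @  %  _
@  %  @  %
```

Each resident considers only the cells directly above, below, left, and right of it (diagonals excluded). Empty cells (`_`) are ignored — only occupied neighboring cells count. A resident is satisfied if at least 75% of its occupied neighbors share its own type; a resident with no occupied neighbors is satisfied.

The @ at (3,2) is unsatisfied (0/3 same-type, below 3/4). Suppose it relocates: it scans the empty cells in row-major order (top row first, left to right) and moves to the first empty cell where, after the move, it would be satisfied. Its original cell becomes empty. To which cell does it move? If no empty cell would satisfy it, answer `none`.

(0,3)

Vacating (3,2). Empty cells in order:
  (0,2): 1/2 same-type → still unsatisfied.
  (0,3): 0/0 same-type → satisfied — stop here.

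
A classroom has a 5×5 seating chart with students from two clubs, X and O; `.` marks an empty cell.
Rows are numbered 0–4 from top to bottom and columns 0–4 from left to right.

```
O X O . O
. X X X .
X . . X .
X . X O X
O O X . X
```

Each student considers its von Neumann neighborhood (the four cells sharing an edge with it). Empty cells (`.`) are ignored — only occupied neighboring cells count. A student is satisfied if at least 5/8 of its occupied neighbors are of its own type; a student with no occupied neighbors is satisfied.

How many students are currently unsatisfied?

(0,0)O 0/1 unhappy
(0,1)X 1/3 unhappy
(0,2)O 0/2 unhappy
(0,4)O 0/0 ok
(1,1)X 2/2 ok
(1,2)X 2/3 ok
(1,3)X 2/2 ok
(2,0)X 1/1 ok
(2,3)X 1/2 unhappy
(3,0)X 1/2 unhappy
(3,2)X 1/2 unhappy
(3,3)O 0/3 unhappy
(3,4)X 1/2 unhappy
(4,0)O 1/2 unhappy
(4,1)O 1/2 unhappy
(4,2)X 1/2 unhappy
(4,4)X 1/1 ok
Unsatisfied: (0,0), (0,1), (0,2), (2,3), (3,0), (3,2), (3,3), (3,4), (4,0), (4,1), (4,2) — 11 in total.

11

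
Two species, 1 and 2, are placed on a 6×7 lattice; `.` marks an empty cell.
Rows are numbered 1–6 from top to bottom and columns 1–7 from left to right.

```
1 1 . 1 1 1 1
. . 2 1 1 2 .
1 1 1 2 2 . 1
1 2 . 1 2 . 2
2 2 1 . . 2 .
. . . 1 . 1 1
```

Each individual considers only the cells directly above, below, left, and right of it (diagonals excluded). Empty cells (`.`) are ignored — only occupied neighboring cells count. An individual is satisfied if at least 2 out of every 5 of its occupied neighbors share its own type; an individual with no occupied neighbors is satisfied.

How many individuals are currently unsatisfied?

11

Row 1: (1,1)1 1/1 ✓ · (1,2)1 1/1 ✓ · (1,4)1 2/2 ✓ · (1,5)1 3/3 ✓ · (1,6)1 2/3 ✓ · (1,7)1 1/1 ✓
Row 2: (2,3)2 0/2 ✗ · (2,4)1 2/4 ✓ · (2,5)1 2/4 ✓ · (2,6)2 0/2 ✗
Row 3: (3,1)1 2/2 ✓ · (3,2)1 2/3 ✓ · (3,3)1 1/3 ✗ · (3,4)2 1/4 ✗ · (3,5)2 2/3 ✓ · (3,7)1 0/1 ✗
Row 4: (4,1)1 1/3 ✗ · (4,2)2 1/3 ✗ · (4,4)1 0/2 ✗ · (4,5)2 1/2 ✓ · (4,7)2 0/1 ✗
Row 5: (5,1)2 1/2 ✓ · (5,2)2 2/3 ✓ · (5,3)1 0/1 ✗ · (5,6)2 0/1 ✗
Row 6: (6,4)1 0/0 ✓ · (6,6)1 1/2 ✓ · (6,7)1 1/1 ✓
Unsatisfied: (2,3), (2,6), (3,3), (3,4), (3,7), (4,1), (4,2), (4,4), (4,7), (5,3), (5,6) — 11 in total.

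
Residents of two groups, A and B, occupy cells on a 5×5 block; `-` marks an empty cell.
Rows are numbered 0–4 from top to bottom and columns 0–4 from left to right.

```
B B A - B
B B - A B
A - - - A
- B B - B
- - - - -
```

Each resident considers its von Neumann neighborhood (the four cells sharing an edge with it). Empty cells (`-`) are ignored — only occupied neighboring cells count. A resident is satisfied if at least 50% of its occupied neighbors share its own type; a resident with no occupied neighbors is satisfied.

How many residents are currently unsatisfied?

6

Row 0: (0,0)B 2/2 ✓ · (0,1)B 2/3 ✓ · (0,2)A 0/1 ✗ · (0,4)B 1/1 ✓
Row 1: (1,0)B 2/3 ✓ · (1,1)B 2/2 ✓ · (1,3)A 0/1 ✗ · (1,4)B 1/3 ✗
Row 2: (2,0)A 0/1 ✗ · (2,4)A 0/2 ✗
Row 3: (3,1)B 1/1 ✓ · (3,2)B 1/1 ✓ · (3,4)B 0/1 ✗
Unsatisfied: (0,2), (1,3), (1,4), (2,0), (2,4), (3,4) — 6 in total.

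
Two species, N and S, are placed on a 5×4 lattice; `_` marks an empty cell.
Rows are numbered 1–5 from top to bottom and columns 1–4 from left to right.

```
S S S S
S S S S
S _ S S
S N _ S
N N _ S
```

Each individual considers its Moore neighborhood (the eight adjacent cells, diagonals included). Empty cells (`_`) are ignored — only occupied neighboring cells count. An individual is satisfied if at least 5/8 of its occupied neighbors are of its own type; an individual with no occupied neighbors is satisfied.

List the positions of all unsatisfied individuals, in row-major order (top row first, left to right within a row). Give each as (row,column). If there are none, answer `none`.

(4,1), (4,2)

(1,1)S 3/3 ok
(1,2)S 5/5 ok
(1,3)S 5/5 ok
(1,4)S 3/3 ok
(2,1)S 4/4 ok
(2,2)S 7/7 ok
(2,3)S 7/7 ok
(2,4)S 5/5 ok
(3,1)S 3/4 ok
(3,3)S 5/6 ok
(3,4)S 4/4 ok
(4,1)S 1/4 unhappy
(4,2)N 2/5 unhappy
(4,4)S 3/3 ok
(5,1)N 2/3 ok
(5,2)N 2/3 ok
(5,4)S 1/1 ok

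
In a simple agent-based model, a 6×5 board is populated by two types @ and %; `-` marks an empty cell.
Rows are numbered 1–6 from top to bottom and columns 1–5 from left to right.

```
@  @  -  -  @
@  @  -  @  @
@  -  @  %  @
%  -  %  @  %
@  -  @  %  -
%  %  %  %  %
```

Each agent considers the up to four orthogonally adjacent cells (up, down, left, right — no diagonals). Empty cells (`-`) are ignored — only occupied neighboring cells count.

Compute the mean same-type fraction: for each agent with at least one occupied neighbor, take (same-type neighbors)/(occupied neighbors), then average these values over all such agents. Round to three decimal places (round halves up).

0.514

Row 1: (1,1)@ 2/2 · (1,2)@ 2/2 · (1,5)@ 1/1
Row 2: (2,1)@ 3/3 · (2,2)@ 2/2 · (2,4)@ 1/2 · (2,5)@ 3/3
Row 3: (3,1)@ 1/2 · (3,3)@ 0/2 · (3,4)% 0/4 · (3,5)@ 1/3
Row 4: (4,1)% 0/2 · (4,3)% 0/3 · (4,4)@ 0/4 · (4,5)% 0/2
Row 5: (5,1)@ 0/2 · (5,3)@ 0/3 · (5,4)% 1/3
Row 6: (6,1)% 1/2 · (6,2)% 2/2 · (6,3)% 2/3 · (6,4)% 3/3 · (6,5)% 1/1
Sum over 23 agents: 2/2 + 2/2 + 1/1 + 3/3 + 2/2 + 1/2 + 3/3 + 1/2 + 0/2 + 0/4 + 1/3 + 0/2 + 0/3 + 0/4 + 0/2 + 0/2 + 0/3 + 1/3 + 1/2 + 2/2 + 2/3 + 3/3 + 1/1 = 71/6; mean = 71/6 ÷ 23 = 71/138 = 0.514492… → 0.514.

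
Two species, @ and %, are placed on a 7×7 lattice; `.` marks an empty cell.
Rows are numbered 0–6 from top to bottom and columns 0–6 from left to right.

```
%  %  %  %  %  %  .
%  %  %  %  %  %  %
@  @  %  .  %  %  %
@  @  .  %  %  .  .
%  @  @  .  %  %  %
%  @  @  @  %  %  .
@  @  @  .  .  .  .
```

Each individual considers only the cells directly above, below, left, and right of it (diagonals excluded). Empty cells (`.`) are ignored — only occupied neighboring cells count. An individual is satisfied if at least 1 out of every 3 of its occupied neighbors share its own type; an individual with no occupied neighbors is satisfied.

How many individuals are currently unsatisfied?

(0,0)% 2/2 satisfied
(0,1)% 3/3 satisfied
(0,2)% 3/3 satisfied
(0,3)% 3/3 satisfied
(0,4)% 3/3 satisfied
(0,5)% 2/2 satisfied
(1,0)% 2/3 satisfied
(1,1)% 3/4 satisfied
(1,2)% 4/4 satisfied
(1,3)% 3/3 satisfied
(1,4)% 4/4 satisfied
(1,5)% 4/4 satisfied
(1,6)% 2/2 satisfied
(2,0)@ 2/3 satisfied
(2,1)@ 2/4 satisfied
(2,2)% 1/2 satisfied
(2,4)% 3/3 satisfied
(2,5)% 3/3 satisfied
(2,6)% 2/2 satisfied
(3,0)@ 2/3 satisfied
(3,1)@ 3/3 satisfied
(3,3)% 1/1 satisfied
(3,4)% 3/3 satisfied
(4,0)% 1/3 satisfied
(4,1)@ 3/4 satisfied
(4,2)@ 2/2 satisfied
(4,4)% 3/3 satisfied
(4,5)% 3/3 satisfied
(4,6)% 1/1 satisfied
(5,0)% 1/3 satisfied
(5,1)@ 3/4 satisfied
(5,2)@ 4/4 satisfied
(5,3)@ 1/2 satisfied
(5,4)% 2/3 satisfied
(5,5)% 2/2 satisfied
(6,0)@ 1/2 satisfied
(6,1)@ 3/3 satisfied
(6,2)@ 2/2 satisfied
Every one meets the threshold.

0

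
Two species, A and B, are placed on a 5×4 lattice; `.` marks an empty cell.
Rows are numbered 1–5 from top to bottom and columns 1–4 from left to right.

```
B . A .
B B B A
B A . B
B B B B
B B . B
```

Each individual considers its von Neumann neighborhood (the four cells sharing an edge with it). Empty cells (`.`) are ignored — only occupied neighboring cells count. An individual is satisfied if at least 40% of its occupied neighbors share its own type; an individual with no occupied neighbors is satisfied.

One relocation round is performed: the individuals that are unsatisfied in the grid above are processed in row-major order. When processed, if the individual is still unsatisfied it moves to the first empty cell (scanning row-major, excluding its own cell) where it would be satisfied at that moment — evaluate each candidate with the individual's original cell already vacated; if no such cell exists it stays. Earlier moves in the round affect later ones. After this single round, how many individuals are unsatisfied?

Initially unsatisfied (in order): (1,3), (2,3), (2,4), (3,2).
  (1,3) → (1,4).
  (2,3): now satisfied by earlier moves; stays.
  (2,4) → (1,3).
  (3,2): no empty cell satisfies it; stays.
Resulting grid:
B . A A
B B B .
B A . B
B B B B
B B . B
Unsatisfied now: (3,2).

1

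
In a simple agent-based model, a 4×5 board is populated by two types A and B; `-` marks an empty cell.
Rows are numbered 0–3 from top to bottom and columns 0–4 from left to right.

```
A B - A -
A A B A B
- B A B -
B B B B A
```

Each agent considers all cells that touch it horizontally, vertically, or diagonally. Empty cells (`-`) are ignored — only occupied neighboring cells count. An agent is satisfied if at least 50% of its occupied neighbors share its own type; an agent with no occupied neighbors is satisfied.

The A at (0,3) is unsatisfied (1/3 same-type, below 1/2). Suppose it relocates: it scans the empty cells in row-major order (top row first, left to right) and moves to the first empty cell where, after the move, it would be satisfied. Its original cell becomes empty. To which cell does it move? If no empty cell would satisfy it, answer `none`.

(0,2)

Vacating (0,3). Empty cells in order:
  (0,2): 2/4 same-type → satisfied — stop here.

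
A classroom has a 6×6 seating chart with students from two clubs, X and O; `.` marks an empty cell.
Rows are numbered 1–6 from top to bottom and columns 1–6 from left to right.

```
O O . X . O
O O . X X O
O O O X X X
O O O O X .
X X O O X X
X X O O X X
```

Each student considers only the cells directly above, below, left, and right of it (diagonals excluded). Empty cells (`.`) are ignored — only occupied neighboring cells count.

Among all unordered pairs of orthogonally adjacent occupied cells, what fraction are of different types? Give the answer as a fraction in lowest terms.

11/48

Scan each occupied cell's neighbors to the right and below so each pair is counted once.
Row 1: O(1,1)–O(1,2)= O(1,1)–O(2,1)= O(1,2)–O(2,2)= X(1,4)–X(2,4)= O(1,6)–O(2,6)=  → 0/5 unlike.
Row 2: O(2,1)–O(2,2)= O(2,1)–O(3,1)= O(2,2)–O(3,2)= X(2,4)–X(2,5)= X(2,4)–X(3,4)= X(2,5)–O(2,6)≠ X(2,5)–X(3,5)= O(2,6)–X(3,6)≠  → 2/8 unlike.
Row 3: O(3,1)–O(3,2)= O(3,1)–O(4,1)= O(3,2)–O(3,3)= O(3,2)–O(4,2)= O(3,3)–X(3,4)≠ O(3,3)–O(4,3)= X(3,4)–X(3,5)= X(3,4)–O(4,4)≠ X(3,5)–X(3,6)= X(3,5)–X(4,5)=  → 2/10 unlike.
Row 4: O(4,1)–O(4,2)= O(4,1)–X(5,1)≠ O(4,2)–O(4,3)= O(4,2)–X(5,2)≠ O(4,3)–O(4,4)= O(4,3)–O(5,3)= O(4,4)–X(4,5)≠ O(4,4)–O(5,4)= X(4,5)–X(5,5)=  → 3/9 unlike.
Row 5: X(5,1)–X(5,2)= X(5,1)–X(6,1)= X(5,2)–O(5,3)≠ X(5,2)–X(6,2)= O(5,3)–O(5,4)= O(5,3)–O(6,3)= O(5,4)–X(5,5)≠ O(5,4)–O(6,4)= X(5,5)–X(5,6)= X(5,5)–X(6,5)= X(5,6)–X(6,6)=  → 2/11 unlike.
Row 6: X(6,1)–X(6,2)= X(6,2)–O(6,3)≠ O(6,3)–O(6,4)= O(6,4)–X(6,5)≠ X(6,5)–X(6,6)=  → 2/5 unlike.
Total adjacent occupied pairs: 48; unlike-type pairs: 11.
11/48 is already in lowest terms.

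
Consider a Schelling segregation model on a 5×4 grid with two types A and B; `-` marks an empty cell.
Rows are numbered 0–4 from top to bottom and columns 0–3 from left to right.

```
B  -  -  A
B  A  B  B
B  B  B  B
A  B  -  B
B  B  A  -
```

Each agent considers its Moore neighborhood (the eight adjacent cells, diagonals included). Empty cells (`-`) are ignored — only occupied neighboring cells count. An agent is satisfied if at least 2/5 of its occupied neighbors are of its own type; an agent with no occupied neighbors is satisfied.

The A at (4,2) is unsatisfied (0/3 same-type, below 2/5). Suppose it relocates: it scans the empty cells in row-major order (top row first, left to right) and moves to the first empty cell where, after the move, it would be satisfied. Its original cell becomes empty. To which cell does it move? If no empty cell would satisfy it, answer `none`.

(0,2)

Vacating (4,2). Empty cells in order:
  (0,1): 1/4 same-type → still unsatisfied.
  (0,2): 2/4 same-type → satisfied — stop here.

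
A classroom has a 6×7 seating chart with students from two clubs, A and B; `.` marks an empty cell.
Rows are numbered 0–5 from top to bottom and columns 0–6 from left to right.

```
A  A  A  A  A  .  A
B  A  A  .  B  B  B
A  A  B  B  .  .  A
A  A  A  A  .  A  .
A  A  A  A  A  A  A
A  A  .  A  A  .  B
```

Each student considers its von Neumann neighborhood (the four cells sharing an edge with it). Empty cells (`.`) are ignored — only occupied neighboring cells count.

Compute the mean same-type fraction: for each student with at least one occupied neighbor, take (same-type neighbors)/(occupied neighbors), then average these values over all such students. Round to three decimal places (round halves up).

Row 0: (0,0)A 1/2 · (0,1)A 3/3 · (0,2)A 3/3 · (0,3)A 2/2 · (0,4)A 1/2 · (0,6)A 0/1
Row 1: (1,0)B 0/3 · (1,1)A 3/4 · (1,2)A 2/3 · (1,4)B 1/2 · (1,5)B 2/2 · (1,6)B 1/3
Row 2: (2,0)A 2/3 · (2,1)A 3/4 · (2,2)B 1/4 · (2,3)B 1/2 · (2,6)A 0/1
Row 3: (3,0)A 3/3 · (3,1)A 4/4 · (3,2)A 3/4 · (3,3)A 2/3 · (3,5)A 1/1
Row 4: (4,0)A 3/3 · (4,1)A 4/4 · (4,2)A 3/3 · (4,3)A 4/4 · (4,4)A 3/3 · (4,5)A 3/3 · (4,6)A 1/2
Row 5: (5,0)A 2/2 · (5,1)A 2/2 · (5,3)A 2/2 · (5,4)A 2/2 · (5,6)B 0/1
Sum over 34 students: 1/2 + 3/3 + 3/3 + 2/2 + 1/2 + 0/1 + 0/3 + 3/4 + 2/3 + 1/2 + 2/2 + 1/3 + 2/3 + 3/4 + 1/4 + 1/2 + 0/1 + 3/3 + 4/4 + 3/4 + 2/3 + 1/1 + 3/3 + 4/4 + 3/3 + 4/4 + 3/3 + 3/3 + 1/2 + 2/2 + 2/2 + 2/2 + 2/2 + 0/1 = 73/3; mean = 73/3 ÷ 34 = 73/102 = 0.715686… → 0.716.

0.716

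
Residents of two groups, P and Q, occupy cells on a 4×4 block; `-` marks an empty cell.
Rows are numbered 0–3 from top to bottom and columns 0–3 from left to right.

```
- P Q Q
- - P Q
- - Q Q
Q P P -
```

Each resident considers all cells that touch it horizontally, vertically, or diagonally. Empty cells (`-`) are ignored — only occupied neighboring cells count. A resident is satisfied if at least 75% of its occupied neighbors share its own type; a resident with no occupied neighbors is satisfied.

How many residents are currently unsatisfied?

(0,1)P 1/2 unhappy
(0,2)Q 2/4 unhappy
(0,3)Q 2/3 unhappy
(1,2)P 1/6 unhappy
(1,3)Q 4/5 ok
(2,2)Q 2/5 unhappy
(2,3)Q 2/4 unhappy
(3,0)Q 0/1 unhappy
(3,1)P 1/3 unhappy
(3,2)P 1/3 unhappy
Unsatisfied: (0,1), (0,2), (0,3), (1,2), (2,2), (2,3), (3,0), (3,1), (3,2) — 9 in total.

9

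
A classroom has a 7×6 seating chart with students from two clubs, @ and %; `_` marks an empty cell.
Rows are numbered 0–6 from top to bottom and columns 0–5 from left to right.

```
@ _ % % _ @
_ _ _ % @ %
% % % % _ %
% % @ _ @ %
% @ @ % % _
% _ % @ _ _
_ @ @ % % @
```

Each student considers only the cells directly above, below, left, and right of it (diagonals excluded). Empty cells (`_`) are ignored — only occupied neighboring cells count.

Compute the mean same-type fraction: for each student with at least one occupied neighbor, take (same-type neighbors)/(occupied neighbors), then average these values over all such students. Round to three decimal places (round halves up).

0.534

Row 0: (0,0)@ — no occupied neighbors · (0,2)% 1/1 · (0,3)% 2/2 · (0,5)@ 0/1
Row 1: (1,3)% 2/3 · (1,4)@ 0/2 · (1,5)% 1/3
Row 2: (2,0)% 2/2 · (2,1)% 3/3 · (2,2)% 2/3 · (2,3)% 2/2 · (2,5)% 2/2
Row 3: (3,0)% 3/3 · (3,1)% 2/4 · (3,2)@ 1/3 · (3,4)@ 0/2 · (3,5)% 1/2
Row 4: (4,0)% 2/3 · (4,1)@ 1/3 · (4,2)@ 2/4 · (4,3)% 1/3 · (4,4)% 1/2
Row 5: (5,0)% 1/1 · (5,2)% 0/3 · (5,3)@ 0/3
Row 6: (6,1)@ 1/1 · (6,2)@ 1/3 · (6,3)% 1/3 · (6,4)% 1/2 · (6,5)@ 0/1
Sum over 29 students: 1/1 + 2/2 + 0/1 + 2/3 + 0/2 + 1/3 + 2/2 + 3/3 + 2/3 + 2/2 + 2/2 + 3/3 + 2/4 + 1/3 + 0/2 + 1/2 + 2/3 + 1/3 + 2/4 + 1/3 + 1/2 + 1/1 + 0/3 + 0/3 + 1/1 + 1/3 + 1/3 + 1/2 + 0/1 = 31/2; mean = 31/2 ÷ 29 = 31/58 = 0.534482… → 0.534.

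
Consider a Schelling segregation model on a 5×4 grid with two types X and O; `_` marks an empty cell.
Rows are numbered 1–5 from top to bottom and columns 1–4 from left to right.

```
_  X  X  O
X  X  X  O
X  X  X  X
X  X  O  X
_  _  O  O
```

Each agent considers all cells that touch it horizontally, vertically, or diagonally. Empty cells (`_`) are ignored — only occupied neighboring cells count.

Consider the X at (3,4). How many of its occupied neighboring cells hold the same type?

3

Occupied neighbors of (3,4): (2,3)=X, (2,4)=O, (3,3)=X, (4,3)=O, (4,4)=X.
Same type (X): 3 of 5.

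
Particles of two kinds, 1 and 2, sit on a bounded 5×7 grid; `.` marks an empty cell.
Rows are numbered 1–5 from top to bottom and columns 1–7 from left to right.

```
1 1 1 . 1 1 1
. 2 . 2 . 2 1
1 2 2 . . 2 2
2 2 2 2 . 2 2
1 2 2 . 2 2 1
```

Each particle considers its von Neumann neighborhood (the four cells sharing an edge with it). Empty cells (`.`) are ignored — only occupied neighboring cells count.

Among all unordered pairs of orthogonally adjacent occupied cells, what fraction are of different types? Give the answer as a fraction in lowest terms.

5/16

Scan each occupied cell's neighbors to the right and below so each pair is counted once.
From row 1: 2 unlike of 7 pairs (running 2/7).
From row 2: 2 unlike of 4 pairs (running 4/11).
From row 3: 2 unlike of 8 pairs (running 6/19).
From row 4: 2 unlike of 9 pairs (running 8/28).
From row 5: 2 unlike of 4 pairs (running 10/32).
Total adjacent occupied pairs: 32; unlike-type pairs: 10.
10/32 reduces to 5/16.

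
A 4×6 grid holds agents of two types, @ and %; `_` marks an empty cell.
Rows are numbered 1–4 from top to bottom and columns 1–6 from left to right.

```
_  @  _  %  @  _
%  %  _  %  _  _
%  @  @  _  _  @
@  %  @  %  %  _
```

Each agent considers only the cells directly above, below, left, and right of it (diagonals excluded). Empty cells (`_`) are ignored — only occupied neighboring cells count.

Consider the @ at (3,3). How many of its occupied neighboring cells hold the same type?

2

Occupied neighbors of (3,3): (4,3)=@, (3,2)=@.
Same type (@): 2 of 2.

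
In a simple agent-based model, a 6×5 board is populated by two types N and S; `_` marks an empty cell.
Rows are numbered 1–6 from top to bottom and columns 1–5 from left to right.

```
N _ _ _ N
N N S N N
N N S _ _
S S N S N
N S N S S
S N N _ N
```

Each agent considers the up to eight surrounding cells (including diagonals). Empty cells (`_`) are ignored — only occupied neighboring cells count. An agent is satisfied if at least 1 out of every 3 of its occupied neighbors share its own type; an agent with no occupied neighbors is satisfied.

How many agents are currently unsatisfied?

(1,1)N 2/2 ✓
(1,5)N 2/2 ✓
(2,1)N 4/4 ✓
(2,2)N 4/6 ✓
(2,3)S 1/4 ✗
(2,4)N 2/4 ✓
(2,5)N 2/2 ✓
(3,1)N 3/5 ✓
(3,2)N 4/8 ✓
(3,3)S 3/7 ✓
(4,1)S 2/5 ✓
(4,2)S 3/8 ✓
(4,3)N 2/7 ✗
(4,4)S 3/6 ✓
(4,5)N 0/3 ✗
(5,1)N 1/5 ✗
(5,2)S 3/8 ✓
(5,3)N 3/7 ✓
(5,4)S 2/7 ✗
(5,5)S 2/4 ✓
(6,1)S 1/3 ✓
(6,2)N 3/5 ✓
(6,3)N 2/4 ✓
(6,5)N 0/2 ✗
Unsatisfied: (2,3), (4,3), (4,5), (5,1), (5,4), (6,5) — 6 in total.

6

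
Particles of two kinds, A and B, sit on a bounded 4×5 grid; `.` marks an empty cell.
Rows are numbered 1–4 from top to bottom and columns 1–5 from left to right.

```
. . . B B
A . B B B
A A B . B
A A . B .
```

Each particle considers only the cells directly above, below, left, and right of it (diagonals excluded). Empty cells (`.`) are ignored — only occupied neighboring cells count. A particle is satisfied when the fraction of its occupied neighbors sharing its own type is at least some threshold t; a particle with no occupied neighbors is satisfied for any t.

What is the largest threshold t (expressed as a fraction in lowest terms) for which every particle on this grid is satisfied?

(1,4)B 2/2
(1,5)B 2/2
(2,1)A 1/1
(2,3)B 2/2
(2,4)B 3/3
(2,5)B 3/3
(3,1)A 3/3
(3,2)A 2/3
(3,3)B 1/2
(3,5)B 1/1
(4,1)A 2/2
(4,2)A 2/2
(4,4)B — no occupied neighbors
The smallest same-type fraction is 1/2 at (3,3), which reduces to 1/2. Any threshold above that leaves this particle unsatisfied.

1/2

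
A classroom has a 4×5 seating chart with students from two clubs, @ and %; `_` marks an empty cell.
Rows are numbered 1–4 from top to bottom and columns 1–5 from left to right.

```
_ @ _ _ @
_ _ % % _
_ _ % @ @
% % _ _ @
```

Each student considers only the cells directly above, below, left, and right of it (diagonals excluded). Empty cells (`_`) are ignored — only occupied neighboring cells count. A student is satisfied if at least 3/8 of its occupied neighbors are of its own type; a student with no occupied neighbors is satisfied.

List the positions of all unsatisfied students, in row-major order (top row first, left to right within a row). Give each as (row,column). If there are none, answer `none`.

(3,4)

Row 1: (1,2)@ 0/0 ok · (1,5)@ 0/0 ok
Row 2: (2,3)% 2/2 ok · (2,4)% 1/2 ok
Row 3: (3,3)% 1/2 ok · (3,4)@ 1/3 unhappy · (3,5)@ 2/2 ok
Row 4: (4,1)% 1/1 ok · (4,2)% 1/1 ok · (4,5)@ 1/1 ok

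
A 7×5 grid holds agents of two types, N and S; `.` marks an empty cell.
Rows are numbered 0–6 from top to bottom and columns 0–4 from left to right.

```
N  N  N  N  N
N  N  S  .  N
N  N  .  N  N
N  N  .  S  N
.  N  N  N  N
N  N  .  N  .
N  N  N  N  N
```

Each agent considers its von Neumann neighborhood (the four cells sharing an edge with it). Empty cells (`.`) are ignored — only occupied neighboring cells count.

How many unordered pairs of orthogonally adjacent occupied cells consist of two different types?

Scan each occupied cell's neighbors to the right and below so each pair is counted once.
Row 0: N(0,0)–N(0,1)= N(0,0)–N(1,0)= N(0,1)–N(0,2)= N(0,1)–N(1,1)= N(0,2)–N(0,3)= N(0,2)–S(1,2)≠ N(0,3)–N(0,4)= N(0,4)–N(1,4)=  → 1/8 unlike.
Row 1: N(1,0)–N(1,1)= N(1,0)–N(2,0)= N(1,1)–S(1,2)≠ N(1,1)–N(2,1)= N(1,4)–N(2,4)=  → 1/5 unlike.
Row 2: N(2,0)–N(2,1)= N(2,0)–N(3,0)= N(2,1)–N(3,1)= N(2,3)–N(2,4)= N(2,3)–S(3,3)≠ N(2,4)–N(3,4)=  → 1/6 unlike.
Row 3: N(3,0)–N(3,1)= N(3,1)–N(4,1)= S(3,3)–N(3,4)≠ S(3,3)–N(4,3)≠ N(3,4)–N(4,4)=  → 2/5 unlike.
Row 4: N(4,1)–N(4,2)= N(4,1)–N(5,1)= N(4,2)–N(4,3)= N(4,3)–N(4,4)= N(4,3)–N(5,3)=  → 0/5 unlike.
Row 5: N(5,0)–N(5,1)= N(5,0)–N(6,0)= N(5,1)–N(6,1)= N(5,3)–N(6,3)=  → 0/4 unlike.
Row 6: N(6,0)–N(6,1)= N(6,1)–N(6,2)= N(6,2)–N(6,3)= N(6,3)–N(6,4)=  → 0/4 unlike.
Total adjacent occupied pairs: 37; unlike-type pairs: 5.

5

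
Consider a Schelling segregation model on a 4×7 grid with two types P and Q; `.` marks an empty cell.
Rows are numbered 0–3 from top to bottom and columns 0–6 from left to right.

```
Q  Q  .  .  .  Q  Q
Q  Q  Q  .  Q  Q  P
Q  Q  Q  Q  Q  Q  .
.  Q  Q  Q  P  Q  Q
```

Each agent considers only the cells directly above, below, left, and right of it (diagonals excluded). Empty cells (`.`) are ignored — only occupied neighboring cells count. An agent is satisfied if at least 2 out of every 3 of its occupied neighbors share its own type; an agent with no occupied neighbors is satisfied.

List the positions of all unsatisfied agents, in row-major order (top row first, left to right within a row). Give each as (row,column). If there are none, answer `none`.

(0,0)Q 2/2 satisfied
(0,1)Q 2/2 satisfied
(0,5)Q 2/2 satisfied
(0,6)Q 1/2 not
(1,0)Q 3/3 satisfied
(1,1)Q 4/4 satisfied
(1,2)Q 2/2 satisfied
(1,4)Q 2/2 satisfied
(1,5)Q 3/4 satisfied
(1,6)P 0/2 not
(2,0)Q 2/2 satisfied
(2,1)Q 4/4 satisfied
(2,2)Q 4/4 satisfied
(2,3)Q 3/3 satisfied
(2,4)Q 3/4 satisfied
(2,5)Q 3/3 satisfied
(3,1)Q 2/2 satisfied
(3,2)Q 3/3 satisfied
(3,3)Q 2/3 satisfied
(3,4)P 0/3 not
(3,5)Q 2/3 satisfied
(3,6)Q 1/1 satisfied

(0,6), (1,6), (3,4)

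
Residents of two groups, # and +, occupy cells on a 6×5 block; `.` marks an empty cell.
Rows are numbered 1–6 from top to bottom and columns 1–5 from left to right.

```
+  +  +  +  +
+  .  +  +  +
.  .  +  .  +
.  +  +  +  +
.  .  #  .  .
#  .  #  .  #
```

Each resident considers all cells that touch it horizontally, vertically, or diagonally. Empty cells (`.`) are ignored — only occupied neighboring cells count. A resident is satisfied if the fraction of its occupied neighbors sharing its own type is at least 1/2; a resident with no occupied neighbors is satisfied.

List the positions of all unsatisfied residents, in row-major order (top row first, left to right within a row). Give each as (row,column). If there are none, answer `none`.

(1,1)+ 2/2 satisfied
(1,2)+ 4/4 satisfied
(1,3)+ 4/4 satisfied
(1,4)+ 5/5 satisfied
(1,5)+ 3/3 satisfied
(2,1)+ 2/2 satisfied
(2,3)+ 5/5 satisfied
(2,4)+ 7/7 satisfied
(2,5)+ 4/4 satisfied
(3,3)+ 5/5 satisfied
(3,5)+ 4/4 satisfied
(4,2)+ 2/3 satisfied
(4,3)+ 3/4 satisfied
(4,4)+ 4/5 satisfied
(4,5)+ 2/2 satisfied
(5,3)# 1/4 not
(6,1)# 0/0 satisfied
(6,3)# 1/1 satisfied
(6,5)# 0/0 satisfied

(5,3)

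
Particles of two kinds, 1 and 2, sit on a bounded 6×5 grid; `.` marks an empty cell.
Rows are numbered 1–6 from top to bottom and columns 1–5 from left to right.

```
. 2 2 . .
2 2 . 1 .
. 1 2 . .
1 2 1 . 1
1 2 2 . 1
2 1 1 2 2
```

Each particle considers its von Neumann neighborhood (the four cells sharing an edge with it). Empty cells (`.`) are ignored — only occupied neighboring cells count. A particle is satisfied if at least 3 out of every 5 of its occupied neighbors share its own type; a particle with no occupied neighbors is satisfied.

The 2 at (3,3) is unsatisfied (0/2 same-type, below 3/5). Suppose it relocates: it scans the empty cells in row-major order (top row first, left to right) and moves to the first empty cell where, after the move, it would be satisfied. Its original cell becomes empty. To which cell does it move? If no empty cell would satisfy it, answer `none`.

(1,1)

Vacating (3,3). Empty cells in order:
  (1,1): 2/2 same-type → satisfied — stop here.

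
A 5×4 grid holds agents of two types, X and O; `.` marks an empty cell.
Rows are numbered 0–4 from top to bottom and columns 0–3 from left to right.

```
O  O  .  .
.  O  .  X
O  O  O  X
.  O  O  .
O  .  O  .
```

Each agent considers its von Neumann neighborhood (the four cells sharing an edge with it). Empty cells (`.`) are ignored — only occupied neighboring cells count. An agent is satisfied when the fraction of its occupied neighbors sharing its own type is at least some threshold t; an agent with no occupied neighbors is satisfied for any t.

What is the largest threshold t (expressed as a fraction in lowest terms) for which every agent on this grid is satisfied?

(0,0)O 1/1
(0,1)O 2/2
(1,1)O 2/2
(1,3)X 1/1
(2,0)O 1/1
(2,1)O 4/4
(2,2)O 2/3
(2,3)X 1/2
(3,1)O 2/2
(3,2)O 3/3
(4,0)O — no occupied neighbors
(4,2)O 1/1
The smallest same-type fraction is 1/2 at (2,3), which reduces to 1/2. Any threshold above that leaves this agent unsatisfied.

1/2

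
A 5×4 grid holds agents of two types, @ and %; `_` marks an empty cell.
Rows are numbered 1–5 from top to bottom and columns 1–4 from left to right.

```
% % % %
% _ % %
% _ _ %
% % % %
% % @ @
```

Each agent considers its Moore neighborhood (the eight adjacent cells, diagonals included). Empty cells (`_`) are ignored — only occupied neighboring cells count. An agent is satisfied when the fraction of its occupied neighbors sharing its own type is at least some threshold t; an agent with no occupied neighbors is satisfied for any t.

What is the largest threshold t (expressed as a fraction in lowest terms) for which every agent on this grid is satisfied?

1/5

(1,1)% 2/2
(1,2)% 4/4
(1,3)% 4/4
(1,4)% 3/3
(2,1)% 3/3
(2,3)% 5/5
(2,4)% 4/4
(3,1)% 3/3
(3,4)% 4/4
(4,1)% 4/4
(4,2)% 5/6
(4,3)% 4/6
(4,4)% 2/4
(5,1)% 3/3
(5,2)% 4/5
(5,3)@ 1/5
(5,4)@ 1/3
The smallest same-type fraction is 1/5 at (5,3), which reduces to 1/5. Any threshold above that leaves this agent unsatisfied.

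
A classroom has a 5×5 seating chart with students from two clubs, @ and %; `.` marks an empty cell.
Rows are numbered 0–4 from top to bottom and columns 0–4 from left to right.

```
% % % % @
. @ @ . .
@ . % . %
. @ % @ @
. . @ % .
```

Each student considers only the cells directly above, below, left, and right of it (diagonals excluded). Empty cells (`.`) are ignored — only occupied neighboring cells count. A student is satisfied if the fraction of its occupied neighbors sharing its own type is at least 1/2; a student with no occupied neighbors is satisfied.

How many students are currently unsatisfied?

Row 0: (0,0)% 1/1 ✓ · (0,1)% 2/3 ✓ · (0,2)% 2/3 ✓ · (0,3)% 1/2 ✓ · (0,4)@ 0/1 ✗
Row 1: (1,1)@ 1/2 ✓ · (1,2)@ 1/3 ✗
Row 2: (2,0)@ 0/0 ✓ · (2,2)% 1/2 ✓ · (2,4)% 0/1 ✗
Row 3: (3,1)@ 0/1 ✗ · (3,2)% 1/4 ✗ · (3,3)@ 1/3 ✗ · (3,4)@ 1/2 ✓
Row 4: (4,2)@ 0/2 ✗ · (4,3)% 0/2 ✗
Unsatisfied: (0,4), (1,2), (2,4), (3,1), (3,2), (3,3), (4,2), (4,3) — 8 in total.

8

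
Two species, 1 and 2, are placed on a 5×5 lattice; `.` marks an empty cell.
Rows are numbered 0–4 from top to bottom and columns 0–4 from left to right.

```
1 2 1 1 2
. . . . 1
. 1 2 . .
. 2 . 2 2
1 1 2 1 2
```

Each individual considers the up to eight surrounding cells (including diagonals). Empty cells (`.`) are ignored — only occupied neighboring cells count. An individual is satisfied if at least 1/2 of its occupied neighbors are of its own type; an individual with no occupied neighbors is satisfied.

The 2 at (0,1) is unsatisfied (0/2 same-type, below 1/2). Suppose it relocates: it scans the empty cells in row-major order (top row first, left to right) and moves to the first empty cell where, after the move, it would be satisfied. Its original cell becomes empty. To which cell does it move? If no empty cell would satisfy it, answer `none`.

(2,0)

Vacating (0,1). Empty cells in order:
  (1,0): 0/2 same-type → still unsatisfied.
  (1,1): 1/4 same-type → still unsatisfied.
  (1,2): 1/4 same-type → still unsatisfied.
  (1,3): 2/5 same-type → still unsatisfied.
  (2,0): 1/2 same-type → satisfied — stop here.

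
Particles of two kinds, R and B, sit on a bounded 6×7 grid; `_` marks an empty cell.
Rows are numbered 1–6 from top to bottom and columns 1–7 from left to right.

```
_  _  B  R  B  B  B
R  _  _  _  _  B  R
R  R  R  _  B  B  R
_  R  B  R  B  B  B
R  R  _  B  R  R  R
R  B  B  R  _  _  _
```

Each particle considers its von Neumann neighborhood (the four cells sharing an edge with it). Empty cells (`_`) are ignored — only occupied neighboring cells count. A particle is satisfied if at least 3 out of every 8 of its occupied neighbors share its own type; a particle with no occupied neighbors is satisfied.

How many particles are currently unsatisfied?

Row 1: (1,3)B 0/1 ✗ · (1,4)R 0/2 ✗ · (1,5)B 1/2 ✓ · (1,6)B 3/3 ✓ · (1,7)B 1/2 ✓
Row 2: (2,1)R 1/1 ✓ · (2,6)B 2/3 ✓ · (2,7)R 1/3 ✗
Row 3: (3,1)R 2/2 ✓ · (3,2)R 3/3 ✓ · (3,3)R 1/2 ✓ · (3,5)B 2/2 ✓ · (3,6)B 3/4 ✓ · (3,7)R 1/3 ✗
Row 4: (4,2)R 2/3 ✓ · (4,3)B 0/3 ✗ · (4,4)R 0/3 ✗ · (4,5)B 2/4 ✓ · (4,6)B 3/4 ✓ · (4,7)B 1/3 ✗
Row 5: (5,1)R 2/2 ✓ · (5,2)R 2/3 ✓ · (5,4)B 0/3 ✗ · (5,5)R 1/3 ✗ · (5,6)R 2/3 ✓ · (5,7)R 1/2 ✓
Row 6: (6,1)R 1/2 ✓ · (6,2)B 1/3 ✗ · (6,3)B 1/2 ✓ · (6,4)R 0/2 ✗
Unsatisfied: (1,3), (1,4), (2,7), (3,7), (4,3), (4,4), (4,7), (5,4), (5,5), (6,2), (6,4) — 11 in total.

11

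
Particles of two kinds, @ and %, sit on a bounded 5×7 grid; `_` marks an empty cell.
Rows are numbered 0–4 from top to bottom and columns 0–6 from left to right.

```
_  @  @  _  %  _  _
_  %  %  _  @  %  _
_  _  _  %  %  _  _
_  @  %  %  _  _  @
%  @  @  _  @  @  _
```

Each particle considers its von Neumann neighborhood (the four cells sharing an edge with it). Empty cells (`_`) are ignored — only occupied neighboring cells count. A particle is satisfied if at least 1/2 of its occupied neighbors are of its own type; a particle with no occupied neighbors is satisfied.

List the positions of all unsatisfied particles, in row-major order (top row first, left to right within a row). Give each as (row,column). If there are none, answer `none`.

Row 0: (0,1)@ 1/2 ✓ · (0,2)@ 1/2 ✓ · (0,4)% 0/1 ✗
Row 1: (1,1)% 1/2 ✓ · (1,2)% 1/2 ✓ · (1,4)@ 0/3 ✗ · (1,5)% 0/1 ✗
Row 2: (2,3)% 2/2 ✓ · (2,4)% 1/2 ✓
Row 3: (3,1)@ 1/2 ✓ · (3,2)% 1/3 ✗ · (3,3)% 2/2 ✓ · (3,6)@ 0/0 ✓
Row 4: (4,0)% 0/1 ✗ · (4,1)@ 2/3 ✓ · (4,2)@ 1/2 ✓ · (4,4)@ 1/1 ✓ · (4,5)@ 1/1 ✓

(0,4), (1,4), (1,5), (3,2), (4,0)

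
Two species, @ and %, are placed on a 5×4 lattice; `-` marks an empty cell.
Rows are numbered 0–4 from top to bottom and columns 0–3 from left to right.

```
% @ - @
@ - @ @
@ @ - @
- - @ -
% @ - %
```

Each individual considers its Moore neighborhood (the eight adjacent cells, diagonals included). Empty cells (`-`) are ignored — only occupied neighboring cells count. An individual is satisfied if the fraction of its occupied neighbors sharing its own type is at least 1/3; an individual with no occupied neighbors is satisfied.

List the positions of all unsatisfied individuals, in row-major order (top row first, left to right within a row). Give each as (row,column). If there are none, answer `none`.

(0,0)% 0/2 not
(0,1)@ 2/3 satisfied
(0,3)@ 2/2 satisfied
(1,0)@ 3/4 satisfied
(1,2)@ 5/5 satisfied
(1,3)@ 3/3 satisfied
(2,0)@ 2/2 satisfied
(2,1)@ 4/4 satisfied
(2,3)@ 3/3 satisfied
(3,2)@ 3/4 satisfied
(4,0)% 0/1 not
(4,1)@ 1/2 satisfied
(4,3)% 0/1 not

(0,0), (4,0), (4,3)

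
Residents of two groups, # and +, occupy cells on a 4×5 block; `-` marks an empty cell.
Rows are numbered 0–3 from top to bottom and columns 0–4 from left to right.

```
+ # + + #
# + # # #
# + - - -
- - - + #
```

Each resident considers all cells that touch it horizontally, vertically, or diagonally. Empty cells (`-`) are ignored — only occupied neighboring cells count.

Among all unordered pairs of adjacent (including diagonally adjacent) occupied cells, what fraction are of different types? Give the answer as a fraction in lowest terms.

Scan each occupied cell's neighbors to the right and below (and the two forward diagonals) so each pair is counted once.
Row 0: +(0,0)–#(0,1)≠ +(0,0)–#(1,0)≠ +(0,0)–+(1,1)= #(0,1)–+(0,2)≠ #(0,1)–+(1,1)≠ #(0,1)–#(1,2)= #(0,1)–#(1,0)= +(0,2)–+(0,3)= +(0,2)–#(1,2)≠ +(0,2)–#(1,3)≠ +(0,2)–+(1,1)= +(0,3)–#(0,4)≠ +(0,3)–#(1,3)≠ +(0,3)–#(1,4)≠ +(0,3)–#(1,2)≠ #(0,4)–#(1,4)= #(0,4)–#(1,3)=  → 10/17 unlike.
Row 1: #(1,0)–+(1,1)≠ #(1,0)–#(2,0)= #(1,0)–+(2,1)≠ +(1,1)–#(1,2)≠ +(1,1)–+(2,1)= +(1,1)–#(2,0)≠ #(1,2)–#(1,3)= #(1,2)–+(2,1)≠ #(1,3)–#(1,4)=  → 5/9 unlike.
Row 2: #(2,0)–+(2,1)≠  → 1/1 unlike.
Row 3: +(3,3)–#(3,4)≠  → 1/1 unlike.
Total adjacent occupied pairs: 28; unlike-type pairs: 17.
17/28 is already in lowest terms.

17/28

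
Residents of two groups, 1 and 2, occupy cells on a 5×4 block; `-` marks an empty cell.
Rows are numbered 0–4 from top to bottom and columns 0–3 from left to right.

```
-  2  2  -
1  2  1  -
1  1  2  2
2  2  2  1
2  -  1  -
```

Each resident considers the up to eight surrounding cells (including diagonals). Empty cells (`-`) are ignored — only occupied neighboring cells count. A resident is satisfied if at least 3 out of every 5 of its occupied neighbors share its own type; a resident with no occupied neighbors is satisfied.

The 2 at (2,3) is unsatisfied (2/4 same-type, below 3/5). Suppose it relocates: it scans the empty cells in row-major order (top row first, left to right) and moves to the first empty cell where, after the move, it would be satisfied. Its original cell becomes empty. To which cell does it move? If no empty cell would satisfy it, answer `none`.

Vacating (2,3). Empty cells in order:
  (0,0): 2/3 same-type → satisfied — stop here.

(0,0)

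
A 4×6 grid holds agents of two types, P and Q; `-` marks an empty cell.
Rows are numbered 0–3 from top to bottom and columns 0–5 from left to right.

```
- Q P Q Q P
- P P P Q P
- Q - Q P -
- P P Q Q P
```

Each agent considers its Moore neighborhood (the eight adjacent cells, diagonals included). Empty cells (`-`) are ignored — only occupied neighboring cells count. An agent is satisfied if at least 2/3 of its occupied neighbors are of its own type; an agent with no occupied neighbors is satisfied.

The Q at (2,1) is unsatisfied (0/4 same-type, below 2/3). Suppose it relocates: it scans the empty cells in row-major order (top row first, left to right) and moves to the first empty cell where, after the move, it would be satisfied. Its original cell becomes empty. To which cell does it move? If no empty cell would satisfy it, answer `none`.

none

Vacating (2,1). Empty cells in order:
  (0,0): 1/2 same-type → still unsatisfied.
  (1,0): 1/2 same-type → still unsatisfied.
  (2,0): 0/2 same-type → still unsatisfied.
  (2,2): 2/7 same-type → still unsatisfied.
  (2,5): 2/5 same-type → still unsatisfied.
  (3,0): 0/1 same-type → still unsatisfied.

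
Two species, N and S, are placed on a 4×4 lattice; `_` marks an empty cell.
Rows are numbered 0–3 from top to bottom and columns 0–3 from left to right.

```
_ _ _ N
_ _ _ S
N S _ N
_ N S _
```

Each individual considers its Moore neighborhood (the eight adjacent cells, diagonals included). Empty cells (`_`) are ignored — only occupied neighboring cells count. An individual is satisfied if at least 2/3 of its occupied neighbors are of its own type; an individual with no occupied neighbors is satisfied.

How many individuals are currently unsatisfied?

7

Row 0: (0,3)N 0/1 not
Row 1: (1,3)S 0/2 not
Row 2: (2,0)N 1/2 not · (2,1)S 1/3 not · (2,3)N 0/2 not
Row 3: (3,1)N 1/3 not · (3,2)S 1/3 not
Unsatisfied: (0,3), (1,3), (2,0), (2,1), (2,3), (3,1), (3,2) — 7 in total.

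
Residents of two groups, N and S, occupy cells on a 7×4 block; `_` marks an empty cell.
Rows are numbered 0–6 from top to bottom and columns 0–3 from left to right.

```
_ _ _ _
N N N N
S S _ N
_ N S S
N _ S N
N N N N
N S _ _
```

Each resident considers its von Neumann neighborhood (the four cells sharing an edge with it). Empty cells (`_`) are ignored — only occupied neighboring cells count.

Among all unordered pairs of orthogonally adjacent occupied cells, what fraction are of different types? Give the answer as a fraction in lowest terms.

10/23

Scan each occupied cell's neighbors to the right and below so each pair is counted once.
Row 1: N(1,0)–N(1,1)= N(1,0)–S(2,0)≠ N(1,1)–N(1,2)= N(1,1)–S(2,1)≠ N(1,2)–N(1,3)= N(1,3)–N(2,3)=  → 2/6 unlike.
Row 2: S(2,0)–S(2,1)= S(2,1)–N(3,1)≠ N(2,3)–S(3,3)≠  → 2/3 unlike.
Row 3: N(3,1)–S(3,2)≠ S(3,2)–S(3,3)= S(3,2)–S(4,2)= S(3,3)–N(4,3)≠  → 2/4 unlike.
Row 4: N(4,0)–N(5,0)= S(4,2)–N(4,3)≠ S(4,2)–N(5,2)≠ N(4,3)–N(5,3)=  → 2/4 unlike.
Row 5: N(5,0)–N(5,1)= N(5,0)–N(6,0)= N(5,1)–N(5,2)= N(5,1)–S(6,1)≠ N(5,2)–N(5,3)=  → 1/5 unlike.
Row 6: N(6,0)–S(6,1)≠  → 1/1 unlike.
Total adjacent occupied pairs: 23; unlike-type pairs: 10.
10/23 is already in lowest terms.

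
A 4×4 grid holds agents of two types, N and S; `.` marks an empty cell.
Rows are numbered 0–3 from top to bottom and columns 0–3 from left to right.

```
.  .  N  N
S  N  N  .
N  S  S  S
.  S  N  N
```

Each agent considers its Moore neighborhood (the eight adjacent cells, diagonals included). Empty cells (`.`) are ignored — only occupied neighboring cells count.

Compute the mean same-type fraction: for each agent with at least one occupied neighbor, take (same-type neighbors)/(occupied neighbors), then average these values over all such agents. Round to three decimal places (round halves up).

(0,2)N 3/3
(0,3)N 2/2
(1,0)S 1/3
(1,1)N 3/6
(1,2)N 3/6
(2,0)N 1/4
(2,1)S 3/7
(2,2)S 3/7
(2,3)S 1/4
(3,1)S 2/4
(3,2)N 1/5
(3,3)N 1/3
Sum over 12 agents: 3/3 + 2/2 + 1/3 + 3/6 + 3/6 + 1/4 + 3/7 + 3/7 + 1/4 + 2/4 + 1/5 + 1/3 = 601/105; mean = 601/105 ÷ 12 = 601/1260 = 0.476984… → 0.477.

0.477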